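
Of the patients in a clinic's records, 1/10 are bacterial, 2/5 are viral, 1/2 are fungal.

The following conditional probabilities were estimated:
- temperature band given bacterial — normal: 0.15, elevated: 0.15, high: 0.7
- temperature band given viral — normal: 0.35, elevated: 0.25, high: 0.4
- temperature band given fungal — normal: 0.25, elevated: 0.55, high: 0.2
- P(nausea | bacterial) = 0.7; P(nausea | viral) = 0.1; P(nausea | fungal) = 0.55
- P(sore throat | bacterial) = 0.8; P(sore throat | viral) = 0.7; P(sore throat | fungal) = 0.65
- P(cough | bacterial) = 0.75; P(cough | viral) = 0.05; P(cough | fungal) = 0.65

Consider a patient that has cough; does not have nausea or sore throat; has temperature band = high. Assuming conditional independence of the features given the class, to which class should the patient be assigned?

fungal

bacterial: 0.1 × 0.7 × (1−0.7) × (1−0.8) × 0.75 = 0.00315
viral: 0.4 × 0.4 × (1−0.1) × (1−0.7) × 0.05 = 0.00216
fungal: 0.5 × 0.2 × (1−0.55) × (1−0.65) × 0.65 = 0.0102375
Highest score → fungal.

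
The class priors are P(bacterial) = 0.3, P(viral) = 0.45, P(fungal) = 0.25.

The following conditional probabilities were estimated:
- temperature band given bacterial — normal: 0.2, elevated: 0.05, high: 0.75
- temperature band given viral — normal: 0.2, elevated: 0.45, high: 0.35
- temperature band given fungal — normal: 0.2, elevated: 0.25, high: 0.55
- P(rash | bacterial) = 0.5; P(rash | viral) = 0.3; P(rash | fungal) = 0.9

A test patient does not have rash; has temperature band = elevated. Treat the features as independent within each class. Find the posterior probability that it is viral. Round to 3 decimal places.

bacterial: 0.3 × 0.05 × (1−0.5) = 0.0075
viral: 0.45 × 0.45 × (1−0.3) = 0.14175
fungal: 0.25 × 0.25 × (1−0.9) = 0.00625
P(viral | x) = 0.14175 / 0.1555 ≈ 0.912

0.912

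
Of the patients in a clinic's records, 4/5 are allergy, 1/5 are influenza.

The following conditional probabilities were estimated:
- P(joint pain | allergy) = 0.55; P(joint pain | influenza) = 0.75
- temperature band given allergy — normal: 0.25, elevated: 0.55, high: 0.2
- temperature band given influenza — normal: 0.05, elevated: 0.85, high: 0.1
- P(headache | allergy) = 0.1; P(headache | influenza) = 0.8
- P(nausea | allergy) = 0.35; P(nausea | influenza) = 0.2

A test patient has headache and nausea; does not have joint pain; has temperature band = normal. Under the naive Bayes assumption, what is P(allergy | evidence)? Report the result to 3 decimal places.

0.887

allergy: 0.8 × (1−0.55) × 0.25 × 0.1 × 0.35 = 0.00315
influenza: 0.2 × (1−0.75) × 0.05 × 0.8 × 0.2 = 0.0004
P(allergy | x) = 0.00315 / 0.00355 ≈ 0.887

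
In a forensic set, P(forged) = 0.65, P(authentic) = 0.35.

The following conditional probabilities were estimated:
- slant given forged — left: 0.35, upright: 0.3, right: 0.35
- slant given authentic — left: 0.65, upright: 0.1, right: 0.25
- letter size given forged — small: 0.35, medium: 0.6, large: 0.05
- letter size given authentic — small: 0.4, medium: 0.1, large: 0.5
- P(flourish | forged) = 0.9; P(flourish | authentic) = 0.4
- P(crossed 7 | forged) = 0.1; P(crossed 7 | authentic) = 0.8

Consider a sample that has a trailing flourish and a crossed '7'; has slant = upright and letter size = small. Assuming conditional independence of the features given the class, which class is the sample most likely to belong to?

forged: 0.65 × 0.3 × 0.35 × 0.9 × 0.1 = 0.0061425
authentic: 0.35 × 0.1 × 0.4 × 0.4 × 0.8 = 0.00448
Highest score → forged.

forged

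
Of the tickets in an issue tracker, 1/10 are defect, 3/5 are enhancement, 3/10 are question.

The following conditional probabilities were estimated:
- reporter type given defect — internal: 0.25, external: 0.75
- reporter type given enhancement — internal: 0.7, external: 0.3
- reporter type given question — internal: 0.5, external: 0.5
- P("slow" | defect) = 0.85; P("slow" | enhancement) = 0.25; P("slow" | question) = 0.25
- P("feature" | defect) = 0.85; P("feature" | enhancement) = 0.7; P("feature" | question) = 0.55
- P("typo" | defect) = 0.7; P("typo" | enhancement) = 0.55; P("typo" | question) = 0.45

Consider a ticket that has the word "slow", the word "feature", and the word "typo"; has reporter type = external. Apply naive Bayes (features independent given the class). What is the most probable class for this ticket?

defect: 0.1 × 0.75 × 0.85 × 0.85 × 0.7 = 0.03793125
enhancement: 0.6 × 0.3 × 0.25 × 0.7 × 0.55 = 0.017325
question: 0.3 × 0.5 × 0.25 × 0.55 × 0.45 = 0.00928125
Highest score → defect.

defect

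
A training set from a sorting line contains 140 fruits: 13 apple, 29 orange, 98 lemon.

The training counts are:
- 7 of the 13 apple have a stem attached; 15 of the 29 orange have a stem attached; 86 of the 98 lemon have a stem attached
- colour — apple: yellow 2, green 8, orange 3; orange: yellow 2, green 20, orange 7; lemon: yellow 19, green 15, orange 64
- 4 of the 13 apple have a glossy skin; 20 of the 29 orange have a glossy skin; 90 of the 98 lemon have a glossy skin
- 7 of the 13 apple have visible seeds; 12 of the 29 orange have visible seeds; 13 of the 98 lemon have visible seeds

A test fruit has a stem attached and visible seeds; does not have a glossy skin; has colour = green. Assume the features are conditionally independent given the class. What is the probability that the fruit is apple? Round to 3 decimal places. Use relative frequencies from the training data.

0.522

apple: (13/140) × (7/13) × (8/13) × (9/13) × (7/13) ≈ 0.0114702
orange: (29/140) × (15/29) × (20/29) × (9/29) × (12/29) ≈ 0.00948906
lemon: (98/140) × (86/98) × (15/98) × (8/98) × (13/98) ≈ 0.00101816
P(apple | x) = 0.0114702 / 0.02197742 ≈ 0.522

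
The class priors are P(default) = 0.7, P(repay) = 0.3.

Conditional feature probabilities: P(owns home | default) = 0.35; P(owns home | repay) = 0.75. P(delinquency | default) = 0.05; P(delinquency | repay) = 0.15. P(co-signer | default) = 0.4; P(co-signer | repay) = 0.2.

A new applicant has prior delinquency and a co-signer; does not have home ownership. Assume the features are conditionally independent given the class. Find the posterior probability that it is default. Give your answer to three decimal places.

default: 0.7 × (1−0.35) × 0.05 × 0.4 = 0.0091
repay: 0.3 × (1−0.75) × 0.15 × 0.2 = 0.00225
P(default | x) = 0.0091 / 0.01135 ≈ 0.802

0.802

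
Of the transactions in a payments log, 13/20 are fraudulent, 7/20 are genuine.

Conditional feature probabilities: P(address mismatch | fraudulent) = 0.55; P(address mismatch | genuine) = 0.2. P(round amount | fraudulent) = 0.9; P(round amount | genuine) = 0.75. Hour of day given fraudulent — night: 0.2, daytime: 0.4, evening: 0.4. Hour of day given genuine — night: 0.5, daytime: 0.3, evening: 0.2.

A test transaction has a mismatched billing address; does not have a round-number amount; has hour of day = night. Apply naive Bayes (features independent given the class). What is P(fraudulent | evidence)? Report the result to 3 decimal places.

0.450

fraudulent: 0.65 × 0.55 × (1−0.9) × 0.2 = 0.00715
genuine: 0.35 × 0.2 × (1−0.75) × 0.5 = 0.00875
P(fraudulent | x) = 0.00715 / 0.0159 ≈ 0.450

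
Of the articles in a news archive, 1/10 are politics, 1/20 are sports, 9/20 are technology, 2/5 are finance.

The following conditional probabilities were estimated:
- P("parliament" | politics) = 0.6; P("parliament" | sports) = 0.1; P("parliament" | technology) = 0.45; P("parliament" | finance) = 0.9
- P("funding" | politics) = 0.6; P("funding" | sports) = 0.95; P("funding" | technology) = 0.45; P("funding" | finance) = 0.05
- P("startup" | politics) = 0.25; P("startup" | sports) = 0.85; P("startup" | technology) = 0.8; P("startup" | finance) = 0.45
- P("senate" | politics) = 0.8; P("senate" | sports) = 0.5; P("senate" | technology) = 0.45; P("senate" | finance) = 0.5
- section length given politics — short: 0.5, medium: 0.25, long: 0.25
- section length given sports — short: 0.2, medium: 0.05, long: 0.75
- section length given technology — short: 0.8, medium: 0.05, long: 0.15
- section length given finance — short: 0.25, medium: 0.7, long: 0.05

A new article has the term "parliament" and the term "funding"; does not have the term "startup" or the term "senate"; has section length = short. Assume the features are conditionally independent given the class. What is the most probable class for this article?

technology

politics: 0.1 × 0.6 × 0.6 × (1−0.25) × (1−0.8) × 0.5 = 0.0027
sports: 0.05 × 0.1 × 0.95 × (1−0.85) × (1−0.5) × 0.2 = 0.00007125
technology: 0.45 × 0.45 × 0.45 × (1−0.8) × (1−0.45) × 0.8 = 0.008019
finance: 0.4 × 0.9 × 0.05 × (1−0.45) × (1−0.5) × 0.25 = 0.0012375
Highest score → technology.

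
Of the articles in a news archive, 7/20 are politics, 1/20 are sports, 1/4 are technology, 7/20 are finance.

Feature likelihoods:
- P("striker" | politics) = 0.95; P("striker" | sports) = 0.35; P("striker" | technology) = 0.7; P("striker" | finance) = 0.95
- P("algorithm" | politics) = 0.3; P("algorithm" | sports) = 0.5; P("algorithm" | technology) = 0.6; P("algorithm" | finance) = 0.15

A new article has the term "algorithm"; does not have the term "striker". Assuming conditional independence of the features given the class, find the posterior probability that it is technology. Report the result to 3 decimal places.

0.651

politics: 0.35 × (1−0.95) × 0.3 = 0.00525
sports: 0.05 × (1−0.35) × 0.5 = 0.01625
technology: 0.25 × (1−0.7) × 0.6 = 0.045
finance: 0.35 × (1−0.95) × 0.15 = 0.002625
P(technology | x) = 0.045 / 0.069125 ≈ 0.651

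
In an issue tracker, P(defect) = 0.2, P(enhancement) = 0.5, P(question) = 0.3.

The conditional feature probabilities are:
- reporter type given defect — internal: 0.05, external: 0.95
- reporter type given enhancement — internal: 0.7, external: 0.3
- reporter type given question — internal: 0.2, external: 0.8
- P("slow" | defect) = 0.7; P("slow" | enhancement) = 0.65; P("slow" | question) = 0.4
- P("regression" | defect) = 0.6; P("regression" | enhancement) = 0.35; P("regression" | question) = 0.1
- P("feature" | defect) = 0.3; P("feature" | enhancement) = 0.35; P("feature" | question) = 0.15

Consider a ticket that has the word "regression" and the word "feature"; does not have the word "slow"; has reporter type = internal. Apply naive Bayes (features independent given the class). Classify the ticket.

enhancement

defect: 0.2 × 0.05 × (1−0.7) × 0.6 × 0.3 = 0.00054
enhancement: 0.5 × 0.7 × (1−0.65) × 0.35 × 0.35 = 0.01500625
question: 0.3 × 0.2 × (1−0.4) × 0.1 × 0.15 = 0.00054
Highest score → enhancement.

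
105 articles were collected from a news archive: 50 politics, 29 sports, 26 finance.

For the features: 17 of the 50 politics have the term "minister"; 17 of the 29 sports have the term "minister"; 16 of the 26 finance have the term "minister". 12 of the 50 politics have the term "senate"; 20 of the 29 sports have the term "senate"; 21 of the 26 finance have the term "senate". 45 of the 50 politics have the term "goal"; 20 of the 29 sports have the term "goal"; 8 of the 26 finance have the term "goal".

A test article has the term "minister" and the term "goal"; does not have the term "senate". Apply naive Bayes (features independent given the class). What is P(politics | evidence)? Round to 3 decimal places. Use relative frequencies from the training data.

politics: (50/105) × (17/50) × (38/50) × (45/50) ≈ 0.110743
sports: (29/105) × (17/29) × (9/29) × (20/29) ≈ 0.0346526
finance: (26/105) × (16/26) × (5/26) × (8/26) ≈ 0.00901662
P(politics | x) = 0.110743 / 0.15441222 ≈ 0.717

0.717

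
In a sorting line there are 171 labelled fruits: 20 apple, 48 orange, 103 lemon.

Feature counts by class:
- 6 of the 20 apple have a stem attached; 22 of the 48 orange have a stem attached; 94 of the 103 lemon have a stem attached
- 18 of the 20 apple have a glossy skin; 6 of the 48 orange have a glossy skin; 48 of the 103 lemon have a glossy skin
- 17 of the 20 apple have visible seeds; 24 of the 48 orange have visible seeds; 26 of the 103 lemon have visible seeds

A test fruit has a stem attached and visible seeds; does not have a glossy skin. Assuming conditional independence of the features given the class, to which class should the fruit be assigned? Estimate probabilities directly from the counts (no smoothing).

apple: (20/171) × (6/20) × (2/20) × (17/20) ≈ 0.00298246
orange: (48/171) × (22/48) × (42/48) × (24/48) ≈ 0.0562865
lemon: (103/171) × (94/103) × (55/103) × (26/103) ≈ 0.0740958
Highest score → lemon.

lemon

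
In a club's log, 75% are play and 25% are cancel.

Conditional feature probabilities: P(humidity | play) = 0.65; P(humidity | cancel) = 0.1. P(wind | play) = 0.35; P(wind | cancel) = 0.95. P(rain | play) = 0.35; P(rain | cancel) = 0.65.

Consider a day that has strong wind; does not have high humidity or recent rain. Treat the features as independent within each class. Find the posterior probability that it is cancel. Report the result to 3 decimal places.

0.556

play: 0.75 × (1−0.65) × 0.35 × (1−0.35) = 0.05971875
cancel: 0.25 × (1−0.1) × 0.95 × (1−0.65) = 0.0748125
P(cancel | x) = 0.0748125 / 0.13453125 ≈ 0.556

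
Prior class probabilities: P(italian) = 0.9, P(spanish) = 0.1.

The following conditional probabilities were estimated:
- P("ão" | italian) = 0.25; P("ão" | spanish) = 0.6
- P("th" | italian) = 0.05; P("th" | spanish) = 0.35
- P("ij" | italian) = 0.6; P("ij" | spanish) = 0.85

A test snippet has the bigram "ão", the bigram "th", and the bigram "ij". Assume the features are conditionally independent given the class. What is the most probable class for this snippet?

spanish

italian: 0.9 × 0.25 × 0.05 × 0.6 = 0.00675
spanish: 0.1 × 0.6 × 0.35 × 0.85 = 0.01785
Highest score → spanish.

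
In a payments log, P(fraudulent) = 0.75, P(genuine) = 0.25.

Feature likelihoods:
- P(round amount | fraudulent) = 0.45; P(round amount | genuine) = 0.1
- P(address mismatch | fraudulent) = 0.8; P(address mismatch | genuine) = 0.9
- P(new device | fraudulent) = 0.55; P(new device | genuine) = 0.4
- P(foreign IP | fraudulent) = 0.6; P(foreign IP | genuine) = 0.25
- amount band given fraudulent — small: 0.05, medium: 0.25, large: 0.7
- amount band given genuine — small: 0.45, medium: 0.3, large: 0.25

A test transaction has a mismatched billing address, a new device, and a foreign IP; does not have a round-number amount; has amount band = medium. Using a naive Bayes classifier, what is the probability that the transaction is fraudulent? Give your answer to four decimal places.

0.8176

fraudulent: 0.75 × (1−0.45) × 0.8 × 0.55 × 0.6 × 0.25 = 0.027225
genuine: 0.25 × (1−0.1) × 0.9 × 0.4 × 0.25 × 0.3 = 0.006075
P(fraudulent | x) = 0.027225 / 0.0333 ≈ 0.8176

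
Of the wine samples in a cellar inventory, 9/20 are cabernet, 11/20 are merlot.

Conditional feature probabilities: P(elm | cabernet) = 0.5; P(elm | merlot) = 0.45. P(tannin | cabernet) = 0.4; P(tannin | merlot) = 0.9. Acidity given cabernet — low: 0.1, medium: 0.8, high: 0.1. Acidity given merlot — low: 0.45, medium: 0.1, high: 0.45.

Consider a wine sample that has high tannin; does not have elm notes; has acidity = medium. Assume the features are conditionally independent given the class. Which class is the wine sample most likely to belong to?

cabernet: 0.45 × (1−0.5) × 0.4 × 0.8 = 0.072
merlot: 0.55 × (1−0.45) × 0.9 × 0.1 = 0.027225
Highest score → cabernet.

cabernet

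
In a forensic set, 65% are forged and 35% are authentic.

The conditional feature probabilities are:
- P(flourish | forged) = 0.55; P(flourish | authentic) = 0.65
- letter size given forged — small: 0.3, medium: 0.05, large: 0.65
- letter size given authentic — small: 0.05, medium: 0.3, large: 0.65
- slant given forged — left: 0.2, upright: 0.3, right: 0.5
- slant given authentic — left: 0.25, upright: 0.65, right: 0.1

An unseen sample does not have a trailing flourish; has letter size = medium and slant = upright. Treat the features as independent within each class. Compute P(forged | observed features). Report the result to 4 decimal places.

forged: 0.65 × (1−0.55) × 0.05 × 0.3 = 0.0043875
authentic: 0.35 × (1−0.65) × 0.3 × 0.65 = 0.0238875
P(forged | x) = 0.0043875 / 0.028275 ≈ 0.1552

0.1552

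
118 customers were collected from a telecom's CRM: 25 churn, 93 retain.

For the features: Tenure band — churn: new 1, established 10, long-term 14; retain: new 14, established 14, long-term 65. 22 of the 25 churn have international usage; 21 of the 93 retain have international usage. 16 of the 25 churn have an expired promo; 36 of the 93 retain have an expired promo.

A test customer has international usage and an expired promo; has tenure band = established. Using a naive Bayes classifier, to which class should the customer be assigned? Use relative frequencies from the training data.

churn: (25/118) × (10/25) × (22/25) × (16/25) ≈ 0.0477288
retain: (93/118) × (14/93) × (21/93) × (36/93) ≈ 0.0103706
Highest score → churn.

churn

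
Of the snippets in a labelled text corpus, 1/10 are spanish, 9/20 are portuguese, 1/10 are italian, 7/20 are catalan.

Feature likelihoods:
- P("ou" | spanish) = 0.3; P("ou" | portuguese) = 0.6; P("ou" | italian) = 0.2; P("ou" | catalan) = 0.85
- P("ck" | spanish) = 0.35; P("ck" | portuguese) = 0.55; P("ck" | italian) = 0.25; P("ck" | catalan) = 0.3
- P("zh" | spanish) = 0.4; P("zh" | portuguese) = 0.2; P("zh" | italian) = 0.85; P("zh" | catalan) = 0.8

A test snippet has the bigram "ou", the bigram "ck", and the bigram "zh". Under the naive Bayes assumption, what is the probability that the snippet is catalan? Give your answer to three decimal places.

spanish: 0.1 × 0.3 × 0.35 × 0.4 = 0.0042
portuguese: 0.45 × 0.6 × 0.55 × 0.2 = 0.0297
italian: 0.1 × 0.2 × 0.25 × 0.85 = 0.00425
catalan: 0.35 × 0.85 × 0.3 × 0.8 = 0.0714
P(catalan | x) = 0.0714 / 0.10955 ≈ 0.652

0.652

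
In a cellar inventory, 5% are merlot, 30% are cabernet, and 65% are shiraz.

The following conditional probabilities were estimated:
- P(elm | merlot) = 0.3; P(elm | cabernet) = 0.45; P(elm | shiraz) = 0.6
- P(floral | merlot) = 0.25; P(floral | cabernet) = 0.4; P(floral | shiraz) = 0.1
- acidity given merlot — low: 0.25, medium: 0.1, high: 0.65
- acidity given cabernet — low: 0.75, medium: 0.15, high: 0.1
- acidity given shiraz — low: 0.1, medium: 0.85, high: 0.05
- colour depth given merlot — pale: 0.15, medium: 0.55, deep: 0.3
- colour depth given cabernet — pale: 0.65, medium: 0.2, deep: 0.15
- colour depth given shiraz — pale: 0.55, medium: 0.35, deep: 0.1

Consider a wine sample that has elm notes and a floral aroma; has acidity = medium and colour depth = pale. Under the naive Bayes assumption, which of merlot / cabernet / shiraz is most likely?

shiraz

merlot: 0.05 × 0.3 × 0.25 × 0.1 × 0.15 = 0.00005625
cabernet: 0.3 × 0.45 × 0.4 × 0.15 × 0.65 = 0.005265
shiraz: 0.65 × 0.6 × 0.1 × 0.85 × 0.55 = 0.0182325
Highest score → shiraz.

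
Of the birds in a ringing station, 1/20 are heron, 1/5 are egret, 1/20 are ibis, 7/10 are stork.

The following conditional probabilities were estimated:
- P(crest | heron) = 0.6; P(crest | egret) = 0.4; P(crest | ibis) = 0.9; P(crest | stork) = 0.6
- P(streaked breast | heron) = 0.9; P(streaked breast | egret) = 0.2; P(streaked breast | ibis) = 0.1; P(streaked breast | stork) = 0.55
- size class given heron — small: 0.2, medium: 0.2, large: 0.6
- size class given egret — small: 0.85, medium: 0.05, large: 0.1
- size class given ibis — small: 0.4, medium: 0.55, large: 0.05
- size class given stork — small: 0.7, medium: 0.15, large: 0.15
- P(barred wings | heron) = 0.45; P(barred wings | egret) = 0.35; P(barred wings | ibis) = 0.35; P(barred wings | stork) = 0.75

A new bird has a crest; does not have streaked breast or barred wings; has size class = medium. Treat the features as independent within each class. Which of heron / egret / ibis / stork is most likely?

heron: 0.05 × 0.6 × (1−0.9) × 0.2 × (1−0.45) = 0.00033
egret: 0.2 × 0.4 × (1−0.2) × 0.05 × (1−0.35) = 0.00208
ibis: 0.05 × 0.9 × (1−0.1) × 0.55 × (1−0.35) = 0.01447875
stork: 0.7 × 0.6 × (1−0.55) × 0.15 × (1−0.75) = 0.0070875
Highest score → ibis.

ibis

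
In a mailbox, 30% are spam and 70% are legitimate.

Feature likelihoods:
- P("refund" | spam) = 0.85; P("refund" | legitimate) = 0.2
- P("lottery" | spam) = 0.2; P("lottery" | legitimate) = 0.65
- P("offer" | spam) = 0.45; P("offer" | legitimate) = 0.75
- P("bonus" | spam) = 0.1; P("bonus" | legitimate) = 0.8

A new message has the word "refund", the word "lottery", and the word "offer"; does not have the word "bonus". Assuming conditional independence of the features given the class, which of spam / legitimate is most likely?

spam

spam: 0.3 × 0.85 × 0.2 × 0.45 × (1−0.1) = 0.020655
legitimate: 0.7 × 0.2 × 0.65 × 0.75 × (1−0.8) = 0.01365
Highest score → spam.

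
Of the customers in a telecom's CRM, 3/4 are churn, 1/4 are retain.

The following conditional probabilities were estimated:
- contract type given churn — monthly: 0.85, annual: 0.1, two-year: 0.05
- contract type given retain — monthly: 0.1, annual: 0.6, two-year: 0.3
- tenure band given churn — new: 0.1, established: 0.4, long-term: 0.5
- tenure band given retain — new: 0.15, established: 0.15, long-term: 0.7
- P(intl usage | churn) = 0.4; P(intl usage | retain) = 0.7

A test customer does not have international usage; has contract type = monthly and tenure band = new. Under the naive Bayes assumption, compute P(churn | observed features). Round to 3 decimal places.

0.971

churn: 0.75 × 0.85 × 0.1 × (1−0.4) = 0.03825
retain: 0.25 × 0.1 × 0.15 × (1−0.7) = 0.001125
P(churn | x) = 0.03825 / 0.039375 ≈ 0.971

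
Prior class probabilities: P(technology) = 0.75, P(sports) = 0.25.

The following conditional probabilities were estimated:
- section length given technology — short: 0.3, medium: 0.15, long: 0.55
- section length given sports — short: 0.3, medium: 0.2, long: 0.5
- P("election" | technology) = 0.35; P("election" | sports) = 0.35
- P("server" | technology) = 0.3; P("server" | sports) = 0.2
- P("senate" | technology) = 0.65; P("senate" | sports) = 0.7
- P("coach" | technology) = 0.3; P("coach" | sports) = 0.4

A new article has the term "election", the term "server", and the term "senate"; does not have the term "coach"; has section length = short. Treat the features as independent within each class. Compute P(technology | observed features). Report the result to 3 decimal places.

technology: 0.75 × 0.3 × 0.35 × 0.3 × 0.65 × (1−0.3) = 0.010749375
sports: 0.25 × 0.3 × 0.35 × 0.2 × 0.7 × (1−0.4) = 0.002205
P(technology | x) = 0.010749375 / 0.012954375 ≈ 0.830

0.830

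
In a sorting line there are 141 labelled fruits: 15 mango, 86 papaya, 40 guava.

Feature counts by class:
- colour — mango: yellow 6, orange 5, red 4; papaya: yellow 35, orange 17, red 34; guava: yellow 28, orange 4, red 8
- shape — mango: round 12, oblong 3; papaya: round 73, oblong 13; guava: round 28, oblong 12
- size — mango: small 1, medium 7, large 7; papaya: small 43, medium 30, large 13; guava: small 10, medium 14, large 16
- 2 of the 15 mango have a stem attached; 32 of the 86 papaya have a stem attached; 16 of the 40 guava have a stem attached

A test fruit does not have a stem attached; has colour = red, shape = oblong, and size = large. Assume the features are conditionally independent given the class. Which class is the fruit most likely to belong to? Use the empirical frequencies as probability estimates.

guava

mango: (15/141) × (4/15) × (3/15) × (7/15) × (13/15) ≈ 0.00229472
papaya: (86/141) × (34/86) × (13/86) × (13/86) × (54/86) ≈ 0.00345975
guava: (40/141) × (8/40) × (12/40) × (16/40) × (24/40) ≈ 0.00408511
Highest score → guava.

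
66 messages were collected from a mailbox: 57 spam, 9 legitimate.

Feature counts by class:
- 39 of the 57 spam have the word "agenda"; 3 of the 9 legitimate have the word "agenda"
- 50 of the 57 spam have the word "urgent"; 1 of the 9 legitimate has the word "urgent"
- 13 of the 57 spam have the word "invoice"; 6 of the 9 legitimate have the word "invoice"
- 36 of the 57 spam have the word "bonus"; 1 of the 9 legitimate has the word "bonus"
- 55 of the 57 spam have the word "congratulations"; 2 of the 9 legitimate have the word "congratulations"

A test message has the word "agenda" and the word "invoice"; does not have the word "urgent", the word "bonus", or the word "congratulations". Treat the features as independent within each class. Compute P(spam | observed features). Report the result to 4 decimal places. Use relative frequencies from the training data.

0.0114

spam: (57/66) × (39/57) × (7/57) × (13/57) × (21/57) × (2/57) ≈ 0.00021395
legitimate: (9/66) × (3/9) × (8/9) × (6/9) × (8/9) × (7/9) ≈ 0.0186224
P(spam | x) = 0.00021395 / 0.01883635 ≈ 0.0114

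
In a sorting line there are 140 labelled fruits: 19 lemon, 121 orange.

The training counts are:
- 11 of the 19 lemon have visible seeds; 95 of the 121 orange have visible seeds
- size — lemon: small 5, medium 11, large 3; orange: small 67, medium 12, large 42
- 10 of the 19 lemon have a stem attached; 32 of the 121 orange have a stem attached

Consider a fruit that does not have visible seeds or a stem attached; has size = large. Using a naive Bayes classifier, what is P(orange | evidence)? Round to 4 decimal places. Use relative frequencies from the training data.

lemon: (19/140) × (8/19) × (3/19) × (9/19) ≈ 0.00427384
orange: (121/140) × (26/121) × (42/121) × (89/121) ≈ 0.0474148
P(orange | x) = 0.0474148 / 0.05168864 ≈ 0.9173

0.9173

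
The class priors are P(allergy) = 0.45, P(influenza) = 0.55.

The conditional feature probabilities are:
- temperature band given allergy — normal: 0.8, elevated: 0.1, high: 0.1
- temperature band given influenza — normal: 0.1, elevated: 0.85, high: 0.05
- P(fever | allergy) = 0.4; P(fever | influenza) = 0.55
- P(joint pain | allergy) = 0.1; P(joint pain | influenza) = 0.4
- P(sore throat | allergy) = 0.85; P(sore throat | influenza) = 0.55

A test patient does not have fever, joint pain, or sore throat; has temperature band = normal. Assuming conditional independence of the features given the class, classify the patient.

allergy

allergy: 0.45 × 0.8 × (1−0.4) × (1−0.1) × (1−0.85) = 0.02916
influenza: 0.55 × 0.1 × (1−0.55) × (1−0.4) × (1−0.55) = 0.0066825
Highest score → allergy.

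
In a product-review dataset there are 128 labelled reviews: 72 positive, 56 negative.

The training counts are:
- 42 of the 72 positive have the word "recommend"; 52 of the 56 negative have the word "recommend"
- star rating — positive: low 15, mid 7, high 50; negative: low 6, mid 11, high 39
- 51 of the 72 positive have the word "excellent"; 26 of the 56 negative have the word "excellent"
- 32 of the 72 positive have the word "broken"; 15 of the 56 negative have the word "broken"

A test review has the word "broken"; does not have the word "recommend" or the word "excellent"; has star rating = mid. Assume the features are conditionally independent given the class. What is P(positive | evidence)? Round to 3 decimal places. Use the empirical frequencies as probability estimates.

0.770

positive: (72/128) × (30/72) × (7/72) × (21/72) × (32/72) ≈ 0.0029538
negative: (56/128) × (4/56) × (11/56) × (30/56) × (15/56) ≈ 0.000880828
P(positive | x) = 0.0029538 / 0.003834628 ≈ 0.770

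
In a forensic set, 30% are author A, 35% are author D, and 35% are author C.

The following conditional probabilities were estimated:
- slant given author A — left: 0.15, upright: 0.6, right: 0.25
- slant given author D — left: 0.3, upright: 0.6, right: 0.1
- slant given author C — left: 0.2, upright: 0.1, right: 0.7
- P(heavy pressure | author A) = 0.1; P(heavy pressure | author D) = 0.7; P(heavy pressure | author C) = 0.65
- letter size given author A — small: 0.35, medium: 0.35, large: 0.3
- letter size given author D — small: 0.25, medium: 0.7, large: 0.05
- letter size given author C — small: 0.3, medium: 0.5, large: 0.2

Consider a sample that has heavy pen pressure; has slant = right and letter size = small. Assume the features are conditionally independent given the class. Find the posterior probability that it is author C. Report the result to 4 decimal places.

author A: 0.3 × 0.25 × 0.1 × 0.35 = 0.002625
author D: 0.35 × 0.1 × 0.7 × 0.25 = 0.006125
author C: 0.35 × 0.7 × 0.65 × 0.3 = 0.047775
P(author C | x) = 0.047775 / 0.056525 ≈ 0.8452

0.8452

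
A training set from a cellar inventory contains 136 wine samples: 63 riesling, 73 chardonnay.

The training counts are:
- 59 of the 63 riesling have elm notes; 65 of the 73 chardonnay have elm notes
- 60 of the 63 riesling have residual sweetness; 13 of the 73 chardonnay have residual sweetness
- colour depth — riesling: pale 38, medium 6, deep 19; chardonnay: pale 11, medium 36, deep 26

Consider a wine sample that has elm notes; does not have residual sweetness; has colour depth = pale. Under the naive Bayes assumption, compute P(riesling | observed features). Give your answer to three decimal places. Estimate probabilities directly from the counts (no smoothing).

0.174

riesling: (63/136) × (59/63) × (3/63) × (38/63) ≈ 0.0124605
chardonnay: (73/136) × (65/73) × (60/73) × (11/73) ≈ 0.0591933
P(riesling | x) = 0.0124605 / 0.0716538 ≈ 0.174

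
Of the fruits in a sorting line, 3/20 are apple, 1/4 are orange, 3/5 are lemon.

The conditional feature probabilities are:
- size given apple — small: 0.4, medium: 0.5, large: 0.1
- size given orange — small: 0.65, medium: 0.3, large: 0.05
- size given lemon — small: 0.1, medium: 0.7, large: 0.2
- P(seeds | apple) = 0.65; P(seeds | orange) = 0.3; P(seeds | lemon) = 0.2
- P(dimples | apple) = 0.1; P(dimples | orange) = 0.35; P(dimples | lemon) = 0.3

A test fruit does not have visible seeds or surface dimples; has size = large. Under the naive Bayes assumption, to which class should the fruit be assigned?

lemon

apple: 0.15 × 0.1 × (1−0.65) × (1−0.1) = 0.004725
orange: 0.25 × 0.05 × (1−0.3) × (1−0.35) = 0.0056875
lemon: 0.6 × 0.2 × (1−0.2) × (1−0.3) = 0.0672
Highest score → lemon.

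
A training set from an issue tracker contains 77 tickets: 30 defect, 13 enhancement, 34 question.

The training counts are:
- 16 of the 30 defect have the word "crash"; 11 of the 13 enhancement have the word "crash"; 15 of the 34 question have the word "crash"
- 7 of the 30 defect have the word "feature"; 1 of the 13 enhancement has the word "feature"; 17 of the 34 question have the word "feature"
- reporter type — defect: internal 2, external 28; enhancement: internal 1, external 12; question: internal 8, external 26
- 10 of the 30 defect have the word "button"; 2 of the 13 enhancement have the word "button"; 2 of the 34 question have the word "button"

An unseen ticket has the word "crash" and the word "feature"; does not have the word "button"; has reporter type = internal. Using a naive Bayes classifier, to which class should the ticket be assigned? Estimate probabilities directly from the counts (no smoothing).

defect: (30/77) × (16/30) × (7/30) × (2/30) × (20/30) ≈ 0.00215488
enhancement: (13/77) × (11/13) × (1/13) × (1/13) × (11/13) ≈ 0.000715261
question: (34/77) × (15/34) × (17/34) × (8/34) × (32/34) ≈ 0.0215701
Highest score → question.

question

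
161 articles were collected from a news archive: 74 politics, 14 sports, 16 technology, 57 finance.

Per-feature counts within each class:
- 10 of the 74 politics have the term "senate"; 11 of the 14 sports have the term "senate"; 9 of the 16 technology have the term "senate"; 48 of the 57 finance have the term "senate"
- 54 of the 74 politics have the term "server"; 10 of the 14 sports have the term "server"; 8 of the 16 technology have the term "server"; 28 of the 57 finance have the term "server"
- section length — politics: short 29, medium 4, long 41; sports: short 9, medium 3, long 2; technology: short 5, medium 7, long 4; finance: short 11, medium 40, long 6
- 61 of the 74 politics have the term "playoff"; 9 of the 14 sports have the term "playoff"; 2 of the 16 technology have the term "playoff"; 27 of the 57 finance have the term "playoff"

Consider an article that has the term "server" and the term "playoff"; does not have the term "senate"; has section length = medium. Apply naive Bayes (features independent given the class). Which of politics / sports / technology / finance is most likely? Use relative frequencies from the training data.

politics

politics: (74/161) × (64/74) × (54/74) × (4/74) × (61/74) ≈ 0.0129254
sports: (14/161) × (3/14) × (10/14) × (3/14) × (9/14) ≈ 0.00183348
technology: (16/161) × (7/16) × (8/16) × (7/16) × (2/16) ≈ 0.00118886
finance: (57/161) × (9/57) × (28/57) × (40/57) × (27/57) ≈ 0.00912796
Highest score → politics.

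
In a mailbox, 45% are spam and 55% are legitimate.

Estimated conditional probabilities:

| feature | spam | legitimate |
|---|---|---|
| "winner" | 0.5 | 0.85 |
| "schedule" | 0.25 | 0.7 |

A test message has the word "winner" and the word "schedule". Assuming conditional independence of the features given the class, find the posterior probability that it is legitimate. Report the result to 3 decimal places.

spam: 0.45 × 0.5 × 0.25 = 0.05625
legitimate: 0.55 × 0.85 × 0.7 = 0.32725
P(legitimate | x) = 0.32725 / 0.3835 ≈ 0.853

0.853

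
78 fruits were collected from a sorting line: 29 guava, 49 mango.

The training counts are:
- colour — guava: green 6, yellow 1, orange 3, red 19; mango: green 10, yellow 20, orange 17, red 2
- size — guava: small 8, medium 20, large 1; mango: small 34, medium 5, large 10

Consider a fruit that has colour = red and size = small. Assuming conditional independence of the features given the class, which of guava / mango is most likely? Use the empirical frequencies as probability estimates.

guava: (29/78) × (19/29) × (8/29) ≈ 0.0671972
mango: (49/78) × (2/49) × (34/49) ≈ 0.0177917
Highest score → guava.

guava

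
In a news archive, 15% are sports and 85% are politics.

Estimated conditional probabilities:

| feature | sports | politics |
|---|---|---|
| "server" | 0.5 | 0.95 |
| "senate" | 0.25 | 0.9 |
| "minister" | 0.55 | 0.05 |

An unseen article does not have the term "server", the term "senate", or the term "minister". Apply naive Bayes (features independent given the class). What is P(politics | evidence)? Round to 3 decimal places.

0.138

sports: 0.15 × (1−0.5) × (1−0.25) × (1−0.55) = 0.0253125
politics: 0.85 × (1−0.95) × (1−0.9) × (1−0.05) = 0.0040375
P(politics | x) = 0.0040375 / 0.02935 ≈ 0.138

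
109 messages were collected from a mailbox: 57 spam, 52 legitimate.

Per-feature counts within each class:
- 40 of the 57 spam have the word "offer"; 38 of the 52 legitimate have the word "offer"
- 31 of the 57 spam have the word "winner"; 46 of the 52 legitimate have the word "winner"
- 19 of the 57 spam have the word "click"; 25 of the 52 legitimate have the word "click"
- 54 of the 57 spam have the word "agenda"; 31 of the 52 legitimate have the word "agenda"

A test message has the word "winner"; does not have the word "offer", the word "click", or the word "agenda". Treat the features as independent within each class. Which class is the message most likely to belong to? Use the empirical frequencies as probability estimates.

spam: (57/109) × (17/57) × (31/57) × (38/57) × (3/57) ≈ 0.00297622
legitimate: (52/109) × (14/52) × (46/52) × (27/52) × (21/52) ≈ 0.023825
Highest score → legitimate.

legitimate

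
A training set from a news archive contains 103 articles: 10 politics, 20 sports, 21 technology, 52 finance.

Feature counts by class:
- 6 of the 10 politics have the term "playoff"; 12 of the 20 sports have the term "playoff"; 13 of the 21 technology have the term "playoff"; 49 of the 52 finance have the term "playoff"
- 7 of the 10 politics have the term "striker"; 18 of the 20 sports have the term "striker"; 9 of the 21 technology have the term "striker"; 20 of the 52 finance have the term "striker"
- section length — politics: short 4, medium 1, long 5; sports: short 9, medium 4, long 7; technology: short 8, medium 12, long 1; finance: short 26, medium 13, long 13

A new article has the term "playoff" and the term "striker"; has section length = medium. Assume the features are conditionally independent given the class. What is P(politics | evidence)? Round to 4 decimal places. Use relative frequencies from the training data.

0.0401

politics: (10/103) × (6/10) × (7/10) × (1/10) ≈ 0.00407767
sports: (20/103) × (12/20) × (18/20) × (4/20) ≈ 0.0209709
technology: (21/103) × (13/21) × (9/21) × (12/21) ≈ 0.0309095
finance: (52/103) × (49/52) × (20/52) × (13/52) ≈ 0.0457431
P(politics | x) = 0.00407767 / 0.10170117 ≈ 0.0401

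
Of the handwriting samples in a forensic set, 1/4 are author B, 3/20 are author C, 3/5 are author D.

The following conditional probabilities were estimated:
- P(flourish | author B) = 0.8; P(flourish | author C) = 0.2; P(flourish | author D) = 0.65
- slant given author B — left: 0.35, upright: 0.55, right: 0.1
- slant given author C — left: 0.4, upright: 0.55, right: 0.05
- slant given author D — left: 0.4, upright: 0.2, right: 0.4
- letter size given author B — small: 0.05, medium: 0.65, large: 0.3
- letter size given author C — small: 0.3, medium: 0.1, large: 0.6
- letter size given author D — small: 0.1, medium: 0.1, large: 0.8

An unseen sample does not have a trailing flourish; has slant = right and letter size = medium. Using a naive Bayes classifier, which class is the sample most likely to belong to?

author D

author B: 0.25 × (1−0.8) × 0.1 × 0.65 = 0.00325
author C: 0.15 × (1−0.2) × 0.05 × 0.1 = 0.0006
author D: 0.6 × (1−0.65) × 0.4 × 0.1 = 0.0084
Highest score → author D.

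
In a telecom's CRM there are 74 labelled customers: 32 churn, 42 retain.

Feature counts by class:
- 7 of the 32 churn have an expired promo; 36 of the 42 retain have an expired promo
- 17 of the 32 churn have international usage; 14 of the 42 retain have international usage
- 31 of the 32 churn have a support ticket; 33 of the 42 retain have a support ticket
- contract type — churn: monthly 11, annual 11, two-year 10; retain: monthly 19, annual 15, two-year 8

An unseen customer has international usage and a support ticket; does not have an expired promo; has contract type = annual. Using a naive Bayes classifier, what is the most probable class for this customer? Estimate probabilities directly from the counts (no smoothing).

churn

churn: (32/74) × (25/32) × (17/32) × (31/32) × (11/32) ≈ 0.059767
retain: (42/74) × (6/42) × (14/42) × (33/42) × (15/42) ≈ 0.00758411
Highest score → churn.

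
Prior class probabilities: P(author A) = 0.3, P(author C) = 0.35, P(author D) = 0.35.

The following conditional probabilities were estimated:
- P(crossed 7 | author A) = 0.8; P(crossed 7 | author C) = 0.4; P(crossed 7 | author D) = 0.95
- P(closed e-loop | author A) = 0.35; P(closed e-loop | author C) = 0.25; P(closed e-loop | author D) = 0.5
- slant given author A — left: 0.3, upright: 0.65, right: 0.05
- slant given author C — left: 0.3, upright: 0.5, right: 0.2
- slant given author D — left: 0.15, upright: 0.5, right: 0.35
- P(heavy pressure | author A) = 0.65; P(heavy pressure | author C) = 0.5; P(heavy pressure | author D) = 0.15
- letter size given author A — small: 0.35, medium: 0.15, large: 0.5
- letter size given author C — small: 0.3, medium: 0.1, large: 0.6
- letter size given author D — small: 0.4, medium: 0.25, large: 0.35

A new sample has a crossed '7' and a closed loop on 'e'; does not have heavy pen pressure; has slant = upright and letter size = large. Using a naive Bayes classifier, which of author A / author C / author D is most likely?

author D

author A: 0.3 × 0.8 × 0.35 × 0.65 × (1−0.65) × 0.5 = 0.009555
author C: 0.35 × 0.4 × 0.25 × 0.5 × (1−0.5) × 0.6 = 0.00525
author D: 0.35 × 0.95 × 0.5 × 0.5 × (1−0.15) × 0.35 = 0.0247296875
Highest score → author D.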